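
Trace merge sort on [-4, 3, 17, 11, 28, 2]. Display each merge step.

Divide and conquer:
  Merge [3] + [17] -> [3, 17]
  Merge [-4] + [3, 17] -> [-4, 3, 17]
  Merge [28] + [2] -> [2, 28]
  Merge [11] + [2, 28] -> [2, 11, 28]
  Merge [-4, 3, 17] + [2, 11, 28] -> [-4, 2, 3, 11, 17, 28]


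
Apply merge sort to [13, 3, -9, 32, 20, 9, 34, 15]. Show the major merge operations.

Divide and conquer:
  Merge [13] + [3] -> [3, 13]
  Merge [-9] + [32] -> [-9, 32]
  Merge [3, 13] + [-9, 32] -> [-9, 3, 13, 32]
  Merge [20] + [9] -> [9, 20]
  Merge [34] + [15] -> [15, 34]
  Merge [9, 20] + [15, 34] -> [9, 15, 20, 34]
  Merge [-9, 3, 13, 32] + [9, 15, 20, 34] -> [-9, 3, 9, 13, 15, 20, 32, 34]


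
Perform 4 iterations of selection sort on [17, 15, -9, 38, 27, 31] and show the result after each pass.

Pass 1: Select minimum -9 at index 2, swap -> [-9, 15, 17, 38, 27, 31]
Pass 2: Select minimum 15 at index 1, swap -> [-9, 15, 17, 38, 27, 31]
Pass 3: Select minimum 17 at index 2, swap -> [-9, 15, 17, 38, 27, 31]
Pass 4: Select minimum 27 at index 4, swap -> [-9, 15, 17, 27, 38, 31]


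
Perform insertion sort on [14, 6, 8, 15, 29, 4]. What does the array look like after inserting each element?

First element 14 is already 'sorted'
Insert 6: shifted 1 elements -> [6, 14, 8, 15, 29, 4]
Insert 8: shifted 1 elements -> [6, 8, 14, 15, 29, 4]
Insert 15: shifted 0 elements -> [6, 8, 14, 15, 29, 4]
Insert 29: shifted 0 elements -> [6, 8, 14, 15, 29, 4]
Insert 4: shifted 5 elements -> [4, 6, 8, 14, 15, 29]


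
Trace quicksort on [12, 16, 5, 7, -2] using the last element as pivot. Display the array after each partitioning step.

Partition 1: pivot=-2 at index 0 -> [-2, 16, 5, 7, 12]
Partition 2: pivot=12 at index 3 -> [-2, 5, 7, 12, 16]
Partition 3: pivot=7 at index 2 -> [-2, 5, 7, 12, 16]


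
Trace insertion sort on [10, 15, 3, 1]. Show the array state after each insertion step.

First element 10 is already 'sorted'
Insert 15: shifted 0 elements -> [10, 15, 3, 1]
Insert 3: shifted 2 elements -> [3, 10, 15, 1]
Insert 1: shifted 3 elements -> [1, 3, 10, 15]


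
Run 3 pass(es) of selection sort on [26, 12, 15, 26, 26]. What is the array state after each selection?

Pass 1: Select minimum 12 at index 1, swap -> [12, 26, 15, 26, 26]
Pass 2: Select minimum 15 at index 2, swap -> [12, 15, 26, 26, 26]
Pass 3: Select minimum 26 at index 2, swap -> [12, 15, 26, 26, 26]


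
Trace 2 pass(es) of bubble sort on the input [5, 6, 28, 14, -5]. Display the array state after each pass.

After pass 1: [5, 6, 14, -5, 28] (2 swaps)
After pass 2: [5, 6, -5, 14, 28] (1 swaps)
Total swaps: 3


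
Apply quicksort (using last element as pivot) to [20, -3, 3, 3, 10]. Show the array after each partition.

Partition 1: pivot=10 at index 3 -> [-3, 3, 3, 10, 20]
Partition 2: pivot=3 at index 2 -> [-3, 3, 3, 10, 20]
Partition 3: pivot=3 at index 1 -> [-3, 3, 3, 10, 20]


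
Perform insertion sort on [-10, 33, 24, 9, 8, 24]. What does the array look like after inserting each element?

First element -10 is already 'sorted'
Insert 33: shifted 0 elements -> [-10, 33, 24, 9, 8, 24]
Insert 24: shifted 1 elements -> [-10, 24, 33, 9, 8, 24]
Insert 9: shifted 2 elements -> [-10, 9, 24, 33, 8, 24]
Insert 8: shifted 3 elements -> [-10, 8, 9, 24, 33, 24]
Insert 24: shifted 1 elements -> [-10, 8, 9, 24, 24, 33]


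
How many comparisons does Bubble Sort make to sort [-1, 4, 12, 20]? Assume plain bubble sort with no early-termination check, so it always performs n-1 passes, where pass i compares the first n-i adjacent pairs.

Pass 1: compare adjacent pairs (0,1)..(2,3) = 3 comparison(s), 0 swap(s) -> [-1, 4, 12, 20]
Pass 2: compare adjacent pairs (0,1)..(1,2) = 2 comparison(s), 0 swap(s) -> [-1, 4, 12, 20]
Pass 3: compare adjacent pairs (0,1)..(0,1) = 1 comparison(s), 0 swap(s) -> [-1, 4, 12, 20]
Total comparisons: 3 + 2 + 1 = 6


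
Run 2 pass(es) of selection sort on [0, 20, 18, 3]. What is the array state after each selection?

Pass 1: Select minimum 0 at index 0, swap -> [0, 20, 18, 3]
Pass 2: Select minimum 3 at index 3, swap -> [0, 3, 18, 20]


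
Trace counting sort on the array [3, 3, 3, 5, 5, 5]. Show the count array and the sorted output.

Count array: [0, 0, 0, 3, 0, 3]
(count[i] = number of elements equal to i)
Cumulative count: [0, 0, 0, 3, 3, 6]
Sorted: [3, 3, 3, 5, 5, 5]


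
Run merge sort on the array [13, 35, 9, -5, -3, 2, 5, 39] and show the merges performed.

Divide and conquer:
  Merge [13] + [35] -> [13, 35]
  Merge [9] + [-5] -> [-5, 9]
  Merge [13, 35] + [-5, 9] -> [-5, 9, 13, 35]
  Merge [-3] + [2] -> [-3, 2]
  Merge [5] + [39] -> [5, 39]
  Merge [-3, 2] + [5, 39] -> [-3, 2, 5, 39]
  Merge [-5, 9, 13, 35] + [-3, 2, 5, 39] -> [-5, -3, 2, 5, 9, 13, 35, 39]


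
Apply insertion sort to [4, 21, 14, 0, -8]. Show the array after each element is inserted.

First element 4 is already 'sorted'
Insert 21: shifted 0 elements -> [4, 21, 14, 0, -8]
Insert 14: shifted 1 elements -> [4, 14, 21, 0, -8]
Insert 0: shifted 3 elements -> [0, 4, 14, 21, -8]
Insert -8: shifted 4 elements -> [-8, 0, 4, 14, 21]


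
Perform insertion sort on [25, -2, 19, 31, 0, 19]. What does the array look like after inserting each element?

First element 25 is already 'sorted'
Insert -2: shifted 1 elements -> [-2, 25, 19, 31, 0, 19]
Insert 19: shifted 1 elements -> [-2, 19, 25, 31, 0, 19]
Insert 31: shifted 0 elements -> [-2, 19, 25, 31, 0, 19]
Insert 0: shifted 3 elements -> [-2, 0, 19, 25, 31, 19]
Insert 19: shifted 2 elements -> [-2, 0, 19, 19, 25, 31]


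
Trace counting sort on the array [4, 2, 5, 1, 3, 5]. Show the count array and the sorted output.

Count array: [0, 1, 1, 1, 1, 2]
(count[i] = number of elements equal to i)
Cumulative count: [0, 1, 2, 3, 4, 6]
Sorted: [1, 2, 3, 4, 5, 5]


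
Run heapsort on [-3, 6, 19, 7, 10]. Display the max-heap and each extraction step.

Build heap: [19, 10, -3, 7, 6]
Extract 19: [10, 7, -3, 6, 19]
Extract 10: [7, 6, -3, 10, 19]
Extract 7: [6, -3, 7, 10, 19]
Extract 6: [-3, 6, 7, 10, 19]


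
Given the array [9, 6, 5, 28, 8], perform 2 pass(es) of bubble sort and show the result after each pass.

After pass 1: [6, 5, 9, 8, 28] (3 swaps)
After pass 2: [5, 6, 8, 9, 28] (2 swaps)
Total swaps: 5


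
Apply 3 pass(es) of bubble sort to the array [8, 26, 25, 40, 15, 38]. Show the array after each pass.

After pass 1: [8, 25, 26, 15, 38, 40] (3 swaps)
After pass 2: [8, 25, 15, 26, 38, 40] (1 swaps)
After pass 3: [8, 15, 25, 26, 38, 40] (1 swaps)
Total swaps: 5


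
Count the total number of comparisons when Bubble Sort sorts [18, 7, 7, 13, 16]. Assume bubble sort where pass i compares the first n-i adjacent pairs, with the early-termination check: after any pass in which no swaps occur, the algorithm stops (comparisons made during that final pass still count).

Pass 1: compare adjacent pairs (0,1)..(3,4) = 4 comparison(s), 4 swap(s) -> [7, 7, 13, 16, 18]
Pass 2: compare adjacent pairs (0,1)..(2,3) = 3 comparison(s), 0 swap(s) -> [7, 7, 13, 16, 18]
No swaps in this pass, so bubble sort stops here.
Total comparisons: 4 + 3 = 7


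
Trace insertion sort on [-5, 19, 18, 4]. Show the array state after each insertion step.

First element -5 is already 'sorted'
Insert 19: shifted 0 elements -> [-5, 19, 18, 4]
Insert 18: shifted 1 elements -> [-5, 18, 19, 4]
Insert 4: shifted 2 elements -> [-5, 4, 18, 19]


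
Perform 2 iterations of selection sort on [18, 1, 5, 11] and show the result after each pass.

Pass 1: Select minimum 1 at index 1, swap -> [1, 18, 5, 11]
Pass 2: Select minimum 5 at index 2, swap -> [1, 5, 18, 11]


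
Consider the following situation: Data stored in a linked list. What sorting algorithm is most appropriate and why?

Best choice: Merge sort
Reason: Merge sort doesn't require random access; can be done in O(1) extra space for linked lists


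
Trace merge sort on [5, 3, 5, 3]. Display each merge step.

Divide and conquer:
  Merge [5] + [3] -> [3, 5]
  Merge [5] + [3] -> [3, 5]
  Merge [3, 5] + [3, 5] -> [3, 3, 5, 5]


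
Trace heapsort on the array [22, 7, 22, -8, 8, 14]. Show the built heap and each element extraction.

Build heap: [22, 8, 22, -8, 7, 14]
Extract 22: [22, 8, 14, -8, 7, 22]
Extract 22: [14, 8, 7, -8, 22, 22]
Extract 14: [8, -8, 7, 14, 22, 22]
Extract 8: [7, -8, 8, 14, 22, 22]
Extract 7: [-8, 7, 8, 14, 22, 22]


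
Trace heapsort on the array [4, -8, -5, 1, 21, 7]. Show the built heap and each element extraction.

Build heap: [21, 4, 7, 1, -8, -5]
Extract 21: [7, 4, -5, 1, -8, 21]
Extract 7: [4, 1, -5, -8, 7, 21]
Extract 4: [1, -8, -5, 4, 7, 21]
Extract 1: [-5, -8, 1, 4, 7, 21]
Extract -5: [-8, -5, 1, 4, 7, 21]


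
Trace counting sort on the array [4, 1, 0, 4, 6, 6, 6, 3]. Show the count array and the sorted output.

Count array: [1, 1, 0, 1, 2, 0, 3]
(count[i] = number of elements equal to i)
Cumulative count: [1, 2, 2, 3, 5, 5, 8]
Sorted: [0, 1, 3, 4, 4, 6, 6, 6]


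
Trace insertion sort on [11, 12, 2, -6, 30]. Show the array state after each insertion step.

First element 11 is already 'sorted'
Insert 12: shifted 0 elements -> [11, 12, 2, -6, 30]
Insert 2: shifted 2 elements -> [2, 11, 12, -6, 30]
Insert -6: shifted 3 elements -> [-6, 2, 11, 12, 30]
Insert 30: shifted 0 elements -> [-6, 2, 11, 12, 30]


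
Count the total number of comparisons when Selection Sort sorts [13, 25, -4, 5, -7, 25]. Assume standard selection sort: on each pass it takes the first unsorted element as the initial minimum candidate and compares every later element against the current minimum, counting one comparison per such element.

Pass 1: scan indices 1..5 for the minimum = 5 comparison(s); min is -7, place at index 0 -> [-7, 25, -4, 5, 13, 25]
Pass 2: scan indices 2..5 for the minimum = 4 comparison(s); min is -4, place at index 1 -> [-7, -4, 25, 5, 13, 25]
Pass 3: scan indices 3..5 for the minimum = 3 comparison(s); min is 5, place at index 2 -> [-7, -4, 5, 25, 13, 25]
Pass 4: scan indices 4..5 for the minimum = 2 comparison(s); min is 13, place at index 3 -> [-7, -4, 5, 13, 25, 25]
Pass 5: scan indices 5..5 for the minimum = 1 comparison(s); min is 25, place at index 4 -> [-7, -4, 5, 13, 25, 25]
Selection sort always scans the whole unsorted suffix, so the count is (n-1) + (n-2) + ... + 1 = n(n-1)/2 = 6*5/2 = 15 regardless of the input order.
Total comparisons: 5 + 4 + 3 + 2 + 1 = 15


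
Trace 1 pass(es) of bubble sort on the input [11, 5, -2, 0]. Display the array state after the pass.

After pass 1: [5, -2, 0, 11] (3 swaps)
Total swaps: 3


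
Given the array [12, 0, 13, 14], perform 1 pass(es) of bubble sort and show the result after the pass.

After pass 1: [0, 12, 13, 14] (1 swaps)
Total swaps: 1


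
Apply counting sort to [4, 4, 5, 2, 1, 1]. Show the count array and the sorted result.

Count array: [0, 2, 1, 0, 2, 1]
(count[i] = number of elements equal to i)
Cumulative count: [0, 2, 3, 3, 5, 6]
Sorted: [1, 1, 2, 4, 4, 5]


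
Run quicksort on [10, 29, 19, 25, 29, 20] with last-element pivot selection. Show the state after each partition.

Partition 1: pivot=20 at index 2 -> [10, 19, 20, 25, 29, 29]
Partition 2: pivot=19 at index 1 -> [10, 19, 20, 25, 29, 29]
Partition 3: pivot=29 at index 5 -> [10, 19, 20, 25, 29, 29]
Partition 4: pivot=29 at index 4 -> [10, 19, 20, 25, 29, 29]


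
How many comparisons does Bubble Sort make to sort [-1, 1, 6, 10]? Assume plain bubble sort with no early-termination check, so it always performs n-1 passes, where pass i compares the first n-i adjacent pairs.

Pass 1: compare adjacent pairs (0,1)..(2,3) = 3 comparison(s), 0 swap(s) -> [-1, 1, 6, 10]
Pass 2: compare adjacent pairs (0,1)..(1,2) = 2 comparison(s), 0 swap(s) -> [-1, 1, 6, 10]
Pass 3: compare adjacent pairs (0,1)..(0,1) = 1 comparison(s), 0 swap(s) -> [-1, 1, 6, 10]
Total comparisons: 3 + 2 + 1 = 6


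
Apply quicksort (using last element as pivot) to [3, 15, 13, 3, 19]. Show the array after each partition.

Partition 1: pivot=19 at index 4 -> [3, 15, 13, 3, 19]
Partition 2: pivot=3 at index 1 -> [3, 3, 13, 15, 19]
Partition 3: pivot=15 at index 3 -> [3, 3, 13, 15, 19]


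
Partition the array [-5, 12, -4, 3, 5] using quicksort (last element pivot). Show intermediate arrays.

Partition 1: pivot=5 at index 3 -> [-5, -4, 3, 5, 12]
Partition 2: pivot=3 at index 2 -> [-5, -4, 3, 5, 12]
Partition 3: pivot=-4 at index 1 -> [-5, -4, 3, 5, 12]


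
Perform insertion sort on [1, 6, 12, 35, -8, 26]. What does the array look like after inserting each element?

First element 1 is already 'sorted'
Insert 6: shifted 0 elements -> [1, 6, 12, 35, -8, 26]
Insert 12: shifted 0 elements -> [1, 6, 12, 35, -8, 26]
Insert 35: shifted 0 elements -> [1, 6, 12, 35, -8, 26]
Insert -8: shifted 4 elements -> [-8, 1, 6, 12, 35, 26]
Insert 26: shifted 1 elements -> [-8, 1, 6, 12, 26, 35]


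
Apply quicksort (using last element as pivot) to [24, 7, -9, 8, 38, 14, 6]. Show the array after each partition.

Partition 1: pivot=6 at index 1 -> [-9, 6, 24, 8, 38, 14, 7]
Partition 2: pivot=7 at index 2 -> [-9, 6, 7, 8, 38, 14, 24]
Partition 3: pivot=24 at index 5 -> [-9, 6, 7, 8, 14, 24, 38]
Partition 4: pivot=14 at index 4 -> [-9, 6, 7, 8, 14, 24, 38]


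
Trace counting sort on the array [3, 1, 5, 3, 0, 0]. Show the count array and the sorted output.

Count array: [2, 1, 0, 2, 0, 1]
(count[i] = number of elements equal to i)
Cumulative count: [2, 3, 3, 5, 5, 6]
Sorted: [0, 0, 1, 3, 3, 5]


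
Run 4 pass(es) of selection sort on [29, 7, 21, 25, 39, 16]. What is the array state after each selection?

Pass 1: Select minimum 7 at index 1, swap -> [7, 29, 21, 25, 39, 16]
Pass 2: Select minimum 16 at index 5, swap -> [7, 16, 21, 25, 39, 29]
Pass 3: Select minimum 21 at index 2, swap -> [7, 16, 21, 25, 39, 29]
Pass 4: Select minimum 25 at index 3, swap -> [7, 16, 21, 25, 39, 29]


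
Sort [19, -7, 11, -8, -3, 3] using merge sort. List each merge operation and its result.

Divide and conquer:
  Merge [-7] + [11] -> [-7, 11]
  Merge [19] + [-7, 11] -> [-7, 11, 19]
  Merge [-3] + [3] -> [-3, 3]
  Merge [-8] + [-3, 3] -> [-8, -3, 3]
  Merge [-7, 11, 19] + [-8, -3, 3] -> [-8, -7, -3, 3, 11, 19]


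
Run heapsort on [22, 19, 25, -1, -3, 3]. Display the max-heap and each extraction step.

Build heap: [25, 19, 22, -1, -3, 3]
Extract 25: [22, 19, 3, -1, -3, 25]
Extract 22: [19, -1, 3, -3, 22, 25]
Extract 19: [3, -1, -3, 19, 22, 25]
Extract 3: [-1, -3, 3, 19, 22, 25]
Extract -1: [-3, -1, 3, 19, 22, 25]


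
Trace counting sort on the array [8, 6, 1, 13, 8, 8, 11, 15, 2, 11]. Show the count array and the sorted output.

Count array: [0, 1, 1, 0, 0, 0, 1, 0, 3, 0, 0, 2, 0, 1, 0, 1]
(count[i] = number of elements equal to i)
Cumulative count: [0, 1, 2, 2, 2, 2, 3, 3, 6, 6, 6, 8, 8, 9, 9, 10]
Sorted: [1, 2, 6, 8, 8, 8, 11, 11, 13, 15]


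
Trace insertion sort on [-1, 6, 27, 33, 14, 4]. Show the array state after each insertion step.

First element -1 is already 'sorted'
Insert 6: shifted 0 elements -> [-1, 6, 27, 33, 14, 4]
Insert 27: shifted 0 elements -> [-1, 6, 27, 33, 14, 4]
Insert 33: shifted 0 elements -> [-1, 6, 27, 33, 14, 4]
Insert 14: shifted 2 elements -> [-1, 6, 14, 27, 33, 4]
Insert 4: shifted 4 elements -> [-1, 4, 6, 14, 27, 33]


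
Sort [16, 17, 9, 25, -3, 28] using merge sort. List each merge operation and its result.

Divide and conquer:
  Merge [17] + [9] -> [9, 17]
  Merge [16] + [9, 17] -> [9, 16, 17]
  Merge [-3] + [28] -> [-3, 28]
  Merge [25] + [-3, 28] -> [-3, 25, 28]
  Merge [9, 16, 17] + [-3, 25, 28] -> [-3, 9, 16, 17, 25, 28]


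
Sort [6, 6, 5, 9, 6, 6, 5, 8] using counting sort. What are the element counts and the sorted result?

Count array: [0, 0, 0, 0, 0, 2, 4, 0, 1, 1]
(count[i] = number of elements equal to i)
Cumulative count: [0, 0, 0, 0, 0, 2, 6, 6, 7, 8]
Sorted: [5, 5, 6, 6, 6, 6, 8, 9]


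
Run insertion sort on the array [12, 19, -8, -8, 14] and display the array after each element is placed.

First element 12 is already 'sorted'
Insert 19: shifted 0 elements -> [12, 19, -8, -8, 14]
Insert -8: shifted 2 elements -> [-8, 12, 19, -8, 14]
Insert -8: shifted 2 elements -> [-8, -8, 12, 19, 14]
Insert 14: shifted 1 elements -> [-8, -8, 12, 14, 19]


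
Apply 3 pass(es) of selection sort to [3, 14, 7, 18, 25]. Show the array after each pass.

Pass 1: Select minimum 3 at index 0, swap -> [3, 14, 7, 18, 25]
Pass 2: Select minimum 7 at index 2, swap -> [3, 7, 14, 18, 25]
Pass 3: Select minimum 14 at index 2, swap -> [3, 7, 14, 18, 25]


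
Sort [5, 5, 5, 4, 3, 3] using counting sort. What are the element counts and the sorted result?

Count array: [0, 0, 0, 2, 1, 3]
(count[i] = number of elements equal to i)
Cumulative count: [0, 0, 0, 2, 3, 6]
Sorted: [3, 3, 4, 5, 5, 5]


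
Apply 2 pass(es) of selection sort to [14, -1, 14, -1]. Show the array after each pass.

Pass 1: Select minimum -1 at index 1, swap -> [-1, 14, 14, -1]
Pass 2: Select minimum -1 at index 3, swap -> [-1, -1, 14, 14]


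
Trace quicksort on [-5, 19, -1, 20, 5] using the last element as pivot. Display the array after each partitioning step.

Partition 1: pivot=5 at index 2 -> [-5, -1, 5, 20, 19]
Partition 2: pivot=-1 at index 1 -> [-5, -1, 5, 20, 19]
Partition 3: pivot=19 at index 3 -> [-5, -1, 5, 19, 20]


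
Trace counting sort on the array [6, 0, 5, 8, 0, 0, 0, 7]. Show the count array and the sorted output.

Count array: [4, 0, 0, 0, 0, 1, 1, 1, 1]
(count[i] = number of elements equal to i)
Cumulative count: [4, 4, 4, 4, 4, 5, 6, 7, 8]
Sorted: [0, 0, 0, 0, 5, 6, 7, 8]


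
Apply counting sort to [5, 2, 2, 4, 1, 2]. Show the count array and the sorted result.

Count array: [0, 1, 3, 0, 1, 1]
(count[i] = number of elements equal to i)
Cumulative count: [0, 1, 4, 4, 5, 6]
Sorted: [1, 2, 2, 2, 4, 5]


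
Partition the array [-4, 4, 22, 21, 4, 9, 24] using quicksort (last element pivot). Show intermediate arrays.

Partition 1: pivot=24 at index 6 -> [-4, 4, 22, 21, 4, 9, 24]
Partition 2: pivot=9 at index 3 -> [-4, 4, 4, 9, 22, 21, 24]
Partition 3: pivot=4 at index 2 -> [-4, 4, 4, 9, 22, 21, 24]
Partition 4: pivot=4 at index 1 -> [-4, 4, 4, 9, 22, 21, 24]
Partition 5: pivot=21 at index 4 -> [-4, 4, 4, 9, 21, 22, 24]


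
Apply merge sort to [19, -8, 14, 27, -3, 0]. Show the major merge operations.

Divide and conquer:
  Merge [-8] + [14] -> [-8, 14]
  Merge [19] + [-8, 14] -> [-8, 14, 19]
  Merge [-3] + [0] -> [-3, 0]
  Merge [27] + [-3, 0] -> [-3, 0, 27]
  Merge [-8, 14, 19] + [-3, 0, 27] -> [-8, -3, 0, 14, 19, 27]


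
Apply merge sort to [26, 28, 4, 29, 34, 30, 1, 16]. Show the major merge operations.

Divide and conquer:
  Merge [26] + [28] -> [26, 28]
  Merge [4] + [29] -> [4, 29]
  Merge [26, 28] + [4, 29] -> [4, 26, 28, 29]
  Merge [34] + [30] -> [30, 34]
  Merge [1] + [16] -> [1, 16]
  Merge [30, 34] + [1, 16] -> [1, 16, 30, 34]
  Merge [4, 26, 28, 29] + [1, 16, 30, 34] -> [1, 4, 16, 26, 28, 29, 30, 34]


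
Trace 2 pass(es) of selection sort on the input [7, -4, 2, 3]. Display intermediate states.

Pass 1: Select minimum -4 at index 1, swap -> [-4, 7, 2, 3]
Pass 2: Select minimum 2 at index 2, swap -> [-4, 2, 7, 3]


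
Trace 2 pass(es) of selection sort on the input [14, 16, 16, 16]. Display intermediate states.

Pass 1: Select minimum 14 at index 0, swap -> [14, 16, 16, 16]
Pass 2: Select minimum 16 at index 1, swap -> [14, 16, 16, 16]


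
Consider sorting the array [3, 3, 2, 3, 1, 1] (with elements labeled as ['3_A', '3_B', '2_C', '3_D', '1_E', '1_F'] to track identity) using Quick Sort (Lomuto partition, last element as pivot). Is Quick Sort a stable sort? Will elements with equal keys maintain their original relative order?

Trace Quick Sort on the labeled array (the key is the number; the letter only tracks identity):
  Partition indices 0..5 around pivot 1_F -> [1_E, 1_F, 2_C, 3_D, 3_A, 3_B]
  Partition indices 2..5 around pivot 3_B -> [1_E, 1_F, 2_C, 3_D, 3_A, 3_B]
  Partition indices 2..4 around pivot 3_A -> [1_E, 1_F, 2_C, 3_D, 3_A, 3_B]
  Partition indices 2..3 around pivot 3_D -> [1_E, 1_F, 2_C, 3_D, 3_A, 3_B]
Final order: [1_E, 1_F, 2_C, 3_D, 3_A, 3_B]
Equal keys:
  value 1: originally 1_E, 1_F; after sorting 1_E, 1_F -> order preserved
  value 3: originally 3_A, 3_B, 3_D; after sorting 3_D, 3_A, 3_B -> order changed
Equal keys were reordered, so Quick Sort is not stable: partition swaps elements across long distances and can reorder equal keys. (One such input is enough; an unstable sort may happen to preserve order on other inputs, but it gives no guarantee.)
Answer: Not stable


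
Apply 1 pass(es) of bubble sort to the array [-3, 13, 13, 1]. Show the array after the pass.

After pass 1: [-3, 13, 1, 13] (1 swaps)
Total swaps: 1


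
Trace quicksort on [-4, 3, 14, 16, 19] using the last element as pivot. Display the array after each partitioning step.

Partition 1: pivot=19 at index 4 -> [-4, 3, 14, 16, 19]
Partition 2: pivot=16 at index 3 -> [-4, 3, 14, 16, 19]
Partition 3: pivot=14 at index 2 -> [-4, 3, 14, 16, 19]
Partition 4: pivot=3 at index 1 -> [-4, 3, 14, 16, 19]


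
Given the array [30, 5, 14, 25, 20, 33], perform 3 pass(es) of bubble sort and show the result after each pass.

After pass 1: [5, 14, 25, 20, 30, 33] (4 swaps)
After pass 2: [5, 14, 20, 25, 30, 33] (1 swaps)
After pass 3: [5, 14, 20, 25, 30, 33] (0 swaps)
Total swaps: 5


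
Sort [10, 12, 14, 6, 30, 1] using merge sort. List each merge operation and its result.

Divide and conquer:
  Merge [12] + [14] -> [12, 14]
  Merge [10] + [12, 14] -> [10, 12, 14]
  Merge [30] + [1] -> [1, 30]
  Merge [6] + [1, 30] -> [1, 6, 30]
  Merge [10, 12, 14] + [1, 6, 30] -> [1, 6, 10, 12, 14, 30]


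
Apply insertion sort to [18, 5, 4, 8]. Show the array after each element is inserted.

First element 18 is already 'sorted'
Insert 5: shifted 1 elements -> [5, 18, 4, 8]
Insert 4: shifted 2 elements -> [4, 5, 18, 8]
Insert 8: shifted 1 elements -> [4, 5, 8, 18]


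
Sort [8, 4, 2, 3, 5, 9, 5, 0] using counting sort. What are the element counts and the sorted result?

Count array: [1, 0, 1, 1, 1, 2, 0, 0, 1, 1]
(count[i] = number of elements equal to i)
Cumulative count: [1, 1, 2, 3, 4, 6, 6, 6, 7, 8]
Sorted: [0, 2, 3, 4, 5, 5, 8, 9]


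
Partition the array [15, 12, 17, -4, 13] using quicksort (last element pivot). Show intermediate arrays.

Partition 1: pivot=13 at index 2 -> [12, -4, 13, 15, 17]
Partition 2: pivot=-4 at index 0 -> [-4, 12, 13, 15, 17]
Partition 3: pivot=17 at index 4 -> [-4, 12, 13, 15, 17]


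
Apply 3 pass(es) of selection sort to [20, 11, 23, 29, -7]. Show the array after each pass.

Pass 1: Select minimum -7 at index 4, swap -> [-7, 11, 23, 29, 20]
Pass 2: Select minimum 11 at index 1, swap -> [-7, 11, 23, 29, 20]
Pass 3: Select minimum 20 at index 4, swap -> [-7, 11, 20, 29, 23]


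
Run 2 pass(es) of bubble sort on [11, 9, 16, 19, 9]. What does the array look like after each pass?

After pass 1: [9, 11, 16, 9, 19] (2 swaps)
After pass 2: [9, 11, 9, 16, 19] (1 swaps)
Total swaps: 3


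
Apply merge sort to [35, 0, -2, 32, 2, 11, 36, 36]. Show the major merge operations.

Divide and conquer:
  Merge [35] + [0] -> [0, 35]
  Merge [-2] + [32] -> [-2, 32]
  Merge [0, 35] + [-2, 32] -> [-2, 0, 32, 35]
  Merge [2] + [11] -> [2, 11]
  Merge [36] + [36] -> [36, 36]
  Merge [2, 11] + [36, 36] -> [2, 11, 36, 36]
  Merge [-2, 0, 32, 35] + [2, 11, 36, 36] -> [-2, 0, 2, 11, 32, 35, 36, 36]


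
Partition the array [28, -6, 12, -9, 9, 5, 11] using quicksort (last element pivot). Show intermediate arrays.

Partition 1: pivot=11 at index 4 -> [-6, -9, 9, 5, 11, 28, 12]
Partition 2: pivot=5 at index 2 -> [-6, -9, 5, 9, 11, 28, 12]
Partition 3: pivot=-9 at index 0 -> [-9, -6, 5, 9, 11, 28, 12]
Partition 4: pivot=12 at index 5 -> [-9, -6, 5, 9, 11, 12, 28]


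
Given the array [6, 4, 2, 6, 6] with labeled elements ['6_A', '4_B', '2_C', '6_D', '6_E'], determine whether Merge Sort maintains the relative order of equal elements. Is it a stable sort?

Trace Merge Sort on the labeled array (the key is the number; the letter only tracks identity):
  Merge [6_A] + [4_B] -> [4_B, 6_A]
  Merge [6_D] + [6_E] -> [6_D, 6_E]
  Merge [2_C] + [6_D, 6_E] -> [2_C, 6_D, 6_E]
  Merge [4_B, 6_A] + [2_C, 6_D, 6_E] -> [2_C, 4_B, 6_A, 6_D, 6_E]
Final order: [2_C, 4_B, 6_A, 6_D, 6_E]
Equal keys:
  value 6: originally 6_A, 6_D, 6_E; after sorting 6_A, 6_D, 6_E -> order preserved
All equal keys kept their original relative order. Merge Sort is stable: when the heads of the two halves are equal the merge takes from the left half first.
Answer: Stable


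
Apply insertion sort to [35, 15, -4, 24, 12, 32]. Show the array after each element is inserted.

First element 35 is already 'sorted'
Insert 15: shifted 1 elements -> [15, 35, -4, 24, 12, 32]
Insert -4: shifted 2 elements -> [-4, 15, 35, 24, 12, 32]
Insert 24: shifted 1 elements -> [-4, 15, 24, 35, 12, 32]
Insert 12: shifted 3 elements -> [-4, 12, 15, 24, 35, 32]
Insert 32: shifted 1 elements -> [-4, 12, 15, 24, 32, 35]


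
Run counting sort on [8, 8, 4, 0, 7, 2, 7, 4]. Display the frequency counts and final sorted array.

Count array: [1, 0, 1, 0, 2, 0, 0, 2, 2]
(count[i] = number of elements equal to i)
Cumulative count: [1, 1, 2, 2, 4, 4, 4, 6, 8]
Sorted: [0, 2, 4, 4, 7, 7, 8, 8]


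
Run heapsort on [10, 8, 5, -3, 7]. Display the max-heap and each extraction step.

Build heap: [10, 8, 5, -3, 7]
Extract 10: [8, 7, 5, -3, 10]
Extract 8: [7, -3, 5, 8, 10]
Extract 7: [5, -3, 7, 8, 10]
Extract 5: [-3, 5, 7, 8, 10]


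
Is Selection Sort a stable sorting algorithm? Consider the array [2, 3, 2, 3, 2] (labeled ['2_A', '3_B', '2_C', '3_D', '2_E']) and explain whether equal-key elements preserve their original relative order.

Trace Selection Sort on the labeled array (the key is the number; the letter only tracks identity):
  Pass 1: minimum 2_A is already at index 0; no swap -> [2_A, 3_B, 2_C, 3_D, 2_E]
  Pass 2: minimum of unsorted part is 2_C at index 2; swap it with 3_B at index 1 -> [2_A, 2_C, 3_B, 3_D, 2_E]
  Pass 3: minimum of unsorted part is 2_E at index 4; swap it with 3_B at index 2 -> [2_A, 2_C, 2_E, 3_D, 3_B]
  Pass 4: minimum 3_D is already at index 3; no swap -> [2_A, 2_C, 2_E, 3_D, 3_B]
Final order: [2_A, 2_C, 2_E, 3_D, 3_B]
Equal keys:
  value 2: originally 2_A, 2_C, 2_E; after sorting 2_A, 2_C, 2_E -> order preserved
  value 3: originally 3_B, 3_D; after sorting 3_D, 3_B -> order changed
Equal keys were reordered, so Selection Sort is not stable: the long-range swap that moves the minimum into place can carry an element past an equal key. (One such input is enough; an unstable sort may happen to preserve order on other inputs, but it gives no guarantee.)
Answer: Not stable


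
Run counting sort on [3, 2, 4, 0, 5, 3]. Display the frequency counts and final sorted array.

Count array: [1, 0, 1, 2, 1, 1]
(count[i] = number of elements equal to i)
Cumulative count: [1, 1, 2, 4, 5, 6]
Sorted: [0, 2, 3, 3, 4, 5]


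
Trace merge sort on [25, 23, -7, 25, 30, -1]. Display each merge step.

Divide and conquer:
  Merge [23] + [-7] -> [-7, 23]
  Merge [25] + [-7, 23] -> [-7, 23, 25]
  Merge [30] + [-1] -> [-1, 30]
  Merge [25] + [-1, 30] -> [-1, 25, 30]
  Merge [-7, 23, 25] + [-1, 25, 30] -> [-7, -1, 23, 25, 25, 30]


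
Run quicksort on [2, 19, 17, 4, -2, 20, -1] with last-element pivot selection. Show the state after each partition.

Partition 1: pivot=-1 at index 1 -> [-2, -1, 17, 4, 2, 20, 19]
Partition 2: pivot=19 at index 5 -> [-2, -1, 17, 4, 2, 19, 20]
Partition 3: pivot=2 at index 2 -> [-2, -1, 2, 4, 17, 19, 20]
Partition 4: pivot=17 at index 4 -> [-2, -1, 2, 4, 17, 19, 20]


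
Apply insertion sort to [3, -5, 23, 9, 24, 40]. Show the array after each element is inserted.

First element 3 is already 'sorted'
Insert -5: shifted 1 elements -> [-5, 3, 23, 9, 24, 40]
Insert 23: shifted 0 elements -> [-5, 3, 23, 9, 24, 40]
Insert 9: shifted 1 elements -> [-5, 3, 9, 23, 24, 40]
Insert 24: shifted 0 elements -> [-5, 3, 9, 23, 24, 40]
Insert 40: shifted 0 elements -> [-5, 3, 9, 23, 24, 40]


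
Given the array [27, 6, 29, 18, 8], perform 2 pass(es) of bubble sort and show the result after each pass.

After pass 1: [6, 27, 18, 8, 29] (3 swaps)
After pass 2: [6, 18, 8, 27, 29] (2 swaps)
Total swaps: 5


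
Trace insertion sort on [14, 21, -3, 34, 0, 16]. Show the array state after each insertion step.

First element 14 is already 'sorted'
Insert 21: shifted 0 elements -> [14, 21, -3, 34, 0, 16]
Insert -3: shifted 2 elements -> [-3, 14, 21, 34, 0, 16]
Insert 34: shifted 0 elements -> [-3, 14, 21, 34, 0, 16]
Insert 0: shifted 3 elements -> [-3, 0, 14, 21, 34, 16]
Insert 16: shifted 2 elements -> [-3, 0, 14, 16, 21, 34]


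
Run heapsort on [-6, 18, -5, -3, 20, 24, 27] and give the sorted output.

Build heap: [27, 20, 24, -3, 18, -6, -5]
Extract 27: [24, 20, -5, -3, 18, -6, 27]
Extract 24: [20, 18, -5, -3, -6, 24, 27]
Extract 20: [18, -3, -5, -6, 20, 24, 27]
Extract 18: [-3, -6, -5, 18, 20, 24, 27]
Extract -3: [-5, -6, -3, 18, 20, 24, 27]
Extract -5: [-6, -5, -3, 18, 20, 24, 27]


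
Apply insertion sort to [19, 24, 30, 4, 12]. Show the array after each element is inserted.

First element 19 is already 'sorted'
Insert 24: shifted 0 elements -> [19, 24, 30, 4, 12]
Insert 30: shifted 0 elements -> [19, 24, 30, 4, 12]
Insert 4: shifted 3 elements -> [4, 19, 24, 30, 12]
Insert 12: shifted 3 elements -> [4, 12, 19, 24, 30]


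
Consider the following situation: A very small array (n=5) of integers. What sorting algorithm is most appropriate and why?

Best choice: Insertion sort
Reason: For tiny inputs the O(n^2) overhead is negligible and insertion sort has minimal constant factors


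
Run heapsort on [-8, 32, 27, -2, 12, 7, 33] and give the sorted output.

Build heap: [33, 32, 27, -2, 12, 7, -8]
Extract 33: [32, 12, 27, -2, -8, 7, 33]
Extract 32: [27, 12, 7, -2, -8, 32, 33]
Extract 27: [12, -2, 7, -8, 27, 32, 33]
Extract 12: [7, -2, -8, 12, 27, 32, 33]
Extract 7: [-2, -8, 7, 12, 27, 32, 33]
Extract -2: [-8, -2, 7, 12, 27, 32, 33]


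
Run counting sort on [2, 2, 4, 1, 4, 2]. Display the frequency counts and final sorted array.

Count array: [0, 1, 3, 0, 2]
(count[i] = number of elements equal to i)
Cumulative count: [0, 1, 4, 4, 6]
Sorted: [1, 2, 2, 2, 4, 4]


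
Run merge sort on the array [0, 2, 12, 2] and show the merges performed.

Divide and conquer:
  Merge [0] + [2] -> [0, 2]
  Merge [12] + [2] -> [2, 12]
  Merge [0, 2] + [2, 12] -> [0, 2, 2, 12]


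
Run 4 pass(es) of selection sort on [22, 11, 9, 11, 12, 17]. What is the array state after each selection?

Pass 1: Select minimum 9 at index 2, swap -> [9, 11, 22, 11, 12, 17]
Pass 2: Select minimum 11 at index 1, swap -> [9, 11, 22, 11, 12, 17]
Pass 3: Select minimum 11 at index 3, swap -> [9, 11, 11, 22, 12, 17]
Pass 4: Select minimum 12 at index 4, swap -> [9, 11, 11, 12, 22, 17]


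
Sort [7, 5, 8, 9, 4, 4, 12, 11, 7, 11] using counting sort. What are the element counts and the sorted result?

Count array: [0, 0, 0, 0, 2, 1, 0, 2, 1, 1, 0, 2, 1]
(count[i] = number of elements equal to i)
Cumulative count: [0, 0, 0, 0, 2, 3, 3, 5, 6, 7, 7, 9, 10]
Sorted: [4, 4, 5, 7, 7, 8, 9, 11, 11, 12]


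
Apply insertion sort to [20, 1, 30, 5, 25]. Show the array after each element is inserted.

First element 20 is already 'sorted'
Insert 1: shifted 1 elements -> [1, 20, 30, 5, 25]
Insert 30: shifted 0 elements -> [1, 20, 30, 5, 25]
Insert 5: shifted 2 elements -> [1, 5, 20, 30, 25]
Insert 25: shifted 1 elements -> [1, 5, 20, 25, 30]


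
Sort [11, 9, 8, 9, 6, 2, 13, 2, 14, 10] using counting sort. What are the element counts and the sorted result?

Count array: [0, 0, 2, 0, 0, 0, 1, 0, 1, 2, 1, 1, 0, 1, 1]
(count[i] = number of elements equal to i)
Cumulative count: [0, 0, 2, 2, 2, 2, 3, 3, 4, 6, 7, 8, 8, 9, 10]
Sorted: [2, 2, 6, 8, 9, 9, 10, 11, 13, 14]


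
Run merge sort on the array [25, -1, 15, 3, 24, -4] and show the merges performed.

Divide and conquer:
  Merge [-1] + [15] -> [-1, 15]
  Merge [25] + [-1, 15] -> [-1, 15, 25]
  Merge [24] + [-4] -> [-4, 24]
  Merge [3] + [-4, 24] -> [-4, 3, 24]
  Merge [-1, 15, 25] + [-4, 3, 24] -> [-4, -1, 3, 15, 24, 25]


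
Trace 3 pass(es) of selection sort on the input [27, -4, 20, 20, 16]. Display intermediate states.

Pass 1: Select minimum -4 at index 1, swap -> [-4, 27, 20, 20, 16]
Pass 2: Select minimum 16 at index 4, swap -> [-4, 16, 20, 20, 27]
Pass 3: Select minimum 20 at index 2, swap -> [-4, 16, 20, 20, 27]


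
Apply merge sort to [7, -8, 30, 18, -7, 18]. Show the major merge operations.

Divide and conquer:
  Merge [-8] + [30] -> [-8, 30]
  Merge [7] + [-8, 30] -> [-8, 7, 30]
  Merge [-7] + [18] -> [-7, 18]
  Merge [18] + [-7, 18] -> [-7, 18, 18]
  Merge [-8, 7, 30] + [-7, 18, 18] -> [-8, -7, 7, 18, 18, 30]


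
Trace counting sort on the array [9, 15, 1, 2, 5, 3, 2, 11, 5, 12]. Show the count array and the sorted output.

Count array: [0, 1, 2, 1, 0, 2, 0, 0, 0, 1, 0, 1, 1, 0, 0, 1]
(count[i] = number of elements equal to i)
Cumulative count: [0, 1, 3, 4, 4, 6, 6, 6, 6, 7, 7, 8, 9, 9, 9, 10]
Sorted: [1, 2, 2, 3, 5, 5, 9, 11, 12, 15]


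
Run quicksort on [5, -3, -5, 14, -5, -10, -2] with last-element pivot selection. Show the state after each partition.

Partition 1: pivot=-2 at index 4 -> [-3, -5, -5, -10, -2, 14, 5]
Partition 2: pivot=-10 at index 0 -> [-10, -5, -5, -3, -2, 14, 5]
Partition 3: pivot=-3 at index 3 -> [-10, -5, -5, -3, -2, 14, 5]
Partition 4: pivot=-5 at index 2 -> [-10, -5, -5, -3, -2, 14, 5]
Partition 5: pivot=5 at index 5 -> [-10, -5, -5, -3, -2, 5, 14]


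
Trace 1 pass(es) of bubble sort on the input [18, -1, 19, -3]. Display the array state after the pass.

After pass 1: [-1, 18, -3, 19] (2 swaps)
Total swaps: 2


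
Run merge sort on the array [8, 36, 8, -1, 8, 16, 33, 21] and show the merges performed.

Divide and conquer:
  Merge [8] + [36] -> [8, 36]
  Merge [8] + [-1] -> [-1, 8]
  Merge [8, 36] + [-1, 8] -> [-1, 8, 8, 36]
  Merge [8] + [16] -> [8, 16]
  Merge [33] + [21] -> [21, 33]
  Merge [8, 16] + [21, 33] -> [8, 16, 21, 33]
  Merge [-1, 8, 8, 36] + [8, 16, 21, 33] -> [-1, 8, 8, 8, 16, 21, 33, 36]


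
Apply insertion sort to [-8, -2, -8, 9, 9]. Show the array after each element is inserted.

First element -8 is already 'sorted'
Insert -2: shifted 0 elements -> [-8, -2, -8, 9, 9]
Insert -8: shifted 1 elements -> [-8, -8, -2, 9, 9]
Insert 9: shifted 0 elements -> [-8, -8, -2, 9, 9]
Insert 9: shifted 0 elements -> [-8, -8, -2, 9, 9]


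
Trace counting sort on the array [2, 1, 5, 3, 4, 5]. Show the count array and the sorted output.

Count array: [0, 1, 1, 1, 1, 2]
(count[i] = number of elements equal to i)
Cumulative count: [0, 1, 2, 3, 4, 6]
Sorted: [1, 2, 3, 4, 5, 5]


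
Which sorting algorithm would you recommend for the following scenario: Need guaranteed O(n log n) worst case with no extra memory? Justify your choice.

Best choice: Heapsort
Reason: Heapsort is O(n log n) worst case and sorts in-place; quicksort can degrade to O(n^2)


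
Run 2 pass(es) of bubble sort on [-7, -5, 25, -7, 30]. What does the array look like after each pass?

After pass 1: [-7, -5, -7, 25, 30] (1 swaps)
After pass 2: [-7, -7, -5, 25, 30] (1 swaps)
Total swaps: 2


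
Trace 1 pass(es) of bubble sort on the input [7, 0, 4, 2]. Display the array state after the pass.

After pass 1: [0, 4, 2, 7] (3 swaps)
Total swaps: 3


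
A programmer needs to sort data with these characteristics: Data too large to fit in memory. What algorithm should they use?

Best choice: External merge sort
Reason: Minimizes disk I/O by sequential reads/writes


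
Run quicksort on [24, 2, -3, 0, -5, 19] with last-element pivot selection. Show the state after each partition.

Partition 1: pivot=19 at index 4 -> [2, -3, 0, -5, 19, 24]
Partition 2: pivot=-5 at index 0 -> [-5, -3, 0, 2, 19, 24]
Partition 3: pivot=2 at index 3 -> [-5, -3, 0, 2, 19, 24]
Partition 4: pivot=0 at index 2 -> [-5, -3, 0, 2, 19, 24]


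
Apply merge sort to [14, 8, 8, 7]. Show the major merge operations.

Divide and conquer:
  Merge [14] + [8] -> [8, 14]
  Merge [8] + [7] -> [7, 8]
  Merge [8, 14] + [7, 8] -> [7, 8, 8, 14]


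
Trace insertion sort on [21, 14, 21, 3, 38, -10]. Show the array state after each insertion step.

First element 21 is already 'sorted'
Insert 14: shifted 1 elements -> [14, 21, 21, 3, 38, -10]
Insert 21: shifted 0 elements -> [14, 21, 21, 3, 38, -10]
Insert 3: shifted 3 elements -> [3, 14, 21, 21, 38, -10]
Insert 38: shifted 0 elements -> [3, 14, 21, 21, 38, -10]
Insert -10: shifted 5 elements -> [-10, 3, 14, 21, 21, 38]


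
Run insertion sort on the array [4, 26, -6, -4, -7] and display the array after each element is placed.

First element 4 is already 'sorted'
Insert 26: shifted 0 elements -> [4, 26, -6, -4, -7]
Insert -6: shifted 2 elements -> [-6, 4, 26, -4, -7]
Insert -4: shifted 2 elements -> [-6, -4, 4, 26, -7]
Insert -7: shifted 4 elements -> [-7, -6, -4, 4, 26]


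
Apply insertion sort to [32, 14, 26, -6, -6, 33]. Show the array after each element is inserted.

First element 32 is already 'sorted'
Insert 14: shifted 1 elements -> [14, 32, 26, -6, -6, 33]
Insert 26: shifted 1 elements -> [14, 26, 32, -6, -6, 33]
Insert -6: shifted 3 elements -> [-6, 14, 26, 32, -6, 33]
Insert -6: shifted 3 elements -> [-6, -6, 14, 26, 32, 33]
Insert 33: shifted 0 elements -> [-6, -6, 14, 26, 32, 33]


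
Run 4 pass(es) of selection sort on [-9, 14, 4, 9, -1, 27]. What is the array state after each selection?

Pass 1: Select minimum -9 at index 0, swap -> [-9, 14, 4, 9, -1, 27]
Pass 2: Select minimum -1 at index 4, swap -> [-9, -1, 4, 9, 14, 27]
Pass 3: Select minimum 4 at index 2, swap -> [-9, -1, 4, 9, 14, 27]
Pass 4: Select minimum 9 at index 3, swap -> [-9, -1, 4, 9, 14, 27]


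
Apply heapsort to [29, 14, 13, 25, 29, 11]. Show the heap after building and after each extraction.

Build heap: [29, 29, 13, 25, 14, 11]
Extract 29: [29, 25, 13, 11, 14, 29]
Extract 29: [25, 14, 13, 11, 29, 29]
Extract 25: [14, 11, 13, 25, 29, 29]
Extract 14: [13, 11, 14, 25, 29, 29]
Extract 13: [11, 13, 14, 25, 29, 29]


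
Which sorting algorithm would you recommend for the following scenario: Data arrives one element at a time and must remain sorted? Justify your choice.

Best choice: Insertion sort
Reason: Insertion sort naturally handles online/streaming input by inserting each new element into sorted position


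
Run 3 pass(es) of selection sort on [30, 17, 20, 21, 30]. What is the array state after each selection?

Pass 1: Select minimum 17 at index 1, swap -> [17, 30, 20, 21, 30]
Pass 2: Select minimum 20 at index 2, swap -> [17, 20, 30, 21, 30]
Pass 3: Select minimum 21 at index 3, swap -> [17, 20, 21, 30, 30]


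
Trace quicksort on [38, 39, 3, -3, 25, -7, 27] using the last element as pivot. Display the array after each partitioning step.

Partition 1: pivot=27 at index 4 -> [3, -3, 25, -7, 27, 39, 38]
Partition 2: pivot=-7 at index 0 -> [-7, -3, 25, 3, 27, 39, 38]
Partition 3: pivot=3 at index 2 -> [-7, -3, 3, 25, 27, 39, 38]
Partition 4: pivot=38 at index 5 -> [-7, -3, 3, 25, 27, 38, 39]


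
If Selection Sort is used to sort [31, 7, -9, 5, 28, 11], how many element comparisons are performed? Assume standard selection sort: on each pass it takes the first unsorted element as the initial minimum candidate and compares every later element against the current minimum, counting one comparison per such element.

Pass 1: scan indices 1..5 for the minimum = 5 comparison(s); min is -9, place at index 0 -> [-9, 7, 31, 5, 28, 11]
Pass 2: scan indices 2..5 for the minimum = 4 comparison(s); min is 5, place at index 1 -> [-9, 5, 31, 7, 28, 11]
Pass 3: scan indices 3..5 for the minimum = 3 comparison(s); min is 7, place at index 2 -> [-9, 5, 7, 31, 28, 11]
Pass 4: scan indices 4..5 for the minimum = 2 comparison(s); min is 11, place at index 3 -> [-9, 5, 7, 11, 28, 31]
Pass 5: scan indices 5..5 for the minimum = 1 comparison(s); min is 28, place at index 4 -> [-9, 5, 7, 11, 28, 31]
Selection sort always scans the whole unsorted suffix, so the count is (n-1) + (n-2) + ... + 1 = n(n-1)/2 = 6*5/2 = 15 regardless of the input order.
Total comparisons: 5 + 4 + 3 + 2 + 1 = 15
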